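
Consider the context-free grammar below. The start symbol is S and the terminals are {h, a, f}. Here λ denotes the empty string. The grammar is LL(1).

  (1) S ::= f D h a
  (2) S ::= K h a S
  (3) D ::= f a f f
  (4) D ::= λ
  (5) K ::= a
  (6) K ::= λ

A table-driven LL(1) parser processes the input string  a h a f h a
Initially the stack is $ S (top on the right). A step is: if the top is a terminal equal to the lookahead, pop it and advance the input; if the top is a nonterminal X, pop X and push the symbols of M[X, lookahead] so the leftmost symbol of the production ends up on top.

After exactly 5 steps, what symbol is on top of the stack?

S

     Stack      Input          Action
  1  $ S        a h a f h a $  expand S ::= K h a S
  2  $ S a h K  a h a f h a $  expand K ::= a
  3  $ S a h a  a h a f h a $  match a
  4  $ S a h    h a f h a $    match h
  5  $ S a      a f h a $      match a
Stack after step 5: $ S (top = S).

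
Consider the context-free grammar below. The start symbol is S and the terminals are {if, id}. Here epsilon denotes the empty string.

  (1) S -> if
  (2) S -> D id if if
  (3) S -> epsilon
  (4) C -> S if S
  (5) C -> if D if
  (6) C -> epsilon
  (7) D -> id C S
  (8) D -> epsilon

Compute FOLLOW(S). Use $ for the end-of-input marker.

FIRST(D) = {epsilon, id}
FIRST(S) = {epsilon, id, if}  (via D id if if)
FIRST(C) = {epsilon, id, if}  (via S if S)
FOLLOW(S) includes $ since S is the start symbol.
FOLLOW(D): in S->D id if if, D is followed by id if if with FIRST {id}; in C->if D if, D is followed by if with FIRST {if}. Thus FOLLOW(D) = {id, if}.
FOLLOW(C): in D->id C S, C is followed by S with FIRST {epsilon, id, if}; in D->id C S, the suffix after C is nullable, so FOLLOW(C) ⊇ FOLLOW(D) = {id, if}. Thus FOLLOW(C) = {id, if}.
FOLLOW(S): in C->S if S (occurrence 1), S is followed by if S with FIRST {if}; in C->S if S (occurrence 2), the suffix after S is empty, so FOLLOW(S) ⊇ FOLLOW(C) = {id, if}; in D->id C S, the suffix after S is empty, so FOLLOW(S) ⊇ FOLLOW(D) = {id, if}. Thus FOLLOW(S) = {$, id, if}.

{$, id, if}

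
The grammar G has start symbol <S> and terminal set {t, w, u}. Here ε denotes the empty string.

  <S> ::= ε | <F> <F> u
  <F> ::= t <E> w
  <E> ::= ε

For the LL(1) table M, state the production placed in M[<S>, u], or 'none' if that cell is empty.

FIRST(<F>): from <F>::=t <E> w we get {t}. So FIRST(<F>) = {t}.
FIRST(<E>): from <E>::=ε we get {ε}. So FIRST(<E>) = {ε}.
FIRST(<S>): from <S>::=ε we get {ε}; from <S>::=<F> <F> u we get {t}. So FIRST(<S>) = {ε, t}.
FOLLOW(<S>) includes $ since <S> is the start symbol.
FOLLOW(<S>): <S> appears on no right-hand side. Thus FOLLOW(<S>) = {$}.
For <S> ::= ε: FIRST(ε) = {ε}, so it goes in M[<S>, t] for t ∈ {}; since ε ∈ FIRST, also for every t ∈ FOLLOW(<S>) = {$}.
For <S> ::= <F> <F> u: FIRST(<F> <F> u) = {t}, so it goes in M[<S>, t] for t ∈ {t}.
None of these place a production in M[<S>, u].

none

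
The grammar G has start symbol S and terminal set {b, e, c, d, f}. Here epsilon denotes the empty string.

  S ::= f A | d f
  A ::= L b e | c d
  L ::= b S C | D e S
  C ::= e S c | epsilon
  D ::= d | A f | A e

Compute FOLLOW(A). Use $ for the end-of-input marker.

{$, b, c, e, f}

FIRST(S) = {d, f}
FIRST(C) = {epsilon, e}
FIRST(A) = {b, c, d}  (via L b e)
FIRST(D) = {b, c, d}  (via A f, A e)
FIRST(L) = {b, c, d}  (via D e S)
FOLLOW(S) includes $ since S is the start symbol.
FOLLOW(L): in A::=L b e, L is followed by b e with FIRST {b}. Thus FOLLOW(L) = {b}.
FOLLOW(S): in L::=b S C, S is followed by C with FIRST {epsilon, e}; in L::=b S C, the suffix after S is nullable, so FOLLOW(S) ⊇ FOLLOW(L) = {b}; in L::=D e S, the suffix after S is empty, so FOLLOW(S) ⊇ FOLLOW(L) = {b}; in C::=e S c, S is followed by c with FIRST {c}. Thus FOLLOW(S) = {$, b, c, e}.
FOLLOW(A): in S::=f A, the suffix after A is empty, so FOLLOW(A) ⊇ FOLLOW(S) = {$, b, c, e}; in D::=A f, A is followed by f with FIRST {f}; in D::=A e, A is followed by e with FIRST {e}. Thus FOLLOW(A) = {$, b, c, e, f}.
FOLLOW(C): in L::=b S C, the suffix after C is empty, so FOLLOW(C) ⊇ FOLLOW(L) = {b}. Thus FOLLOW(C) = {b}.
FOLLOW(D): in L::=D e S, D is followed by e S with FIRST {e}. Thus FOLLOW(D) = {e}.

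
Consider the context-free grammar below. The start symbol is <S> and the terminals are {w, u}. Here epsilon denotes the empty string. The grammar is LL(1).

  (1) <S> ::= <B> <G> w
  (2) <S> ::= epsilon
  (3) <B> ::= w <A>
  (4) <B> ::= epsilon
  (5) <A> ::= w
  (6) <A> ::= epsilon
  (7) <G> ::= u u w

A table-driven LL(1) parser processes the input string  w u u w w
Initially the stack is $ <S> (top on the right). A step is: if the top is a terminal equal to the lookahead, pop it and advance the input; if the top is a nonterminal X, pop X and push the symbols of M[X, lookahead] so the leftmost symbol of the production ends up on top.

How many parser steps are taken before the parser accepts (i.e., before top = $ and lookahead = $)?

9

step 1: stack=$ <S>  input=w u u w w $  — expand <S> ::= <B> <G> w
step 2: stack=$ w <G> <B>  input=w u u w w $  — expand <B> ::= w <A>
step 3: stack=$ w <G> <A> w  input=w u u w w $  — match w
step 4: stack=$ w <G> <A>  input=u u w w $  — expand <A> ::= epsilon
step 5: stack=$ w <G>  input=u u w w $  — expand <G> ::= u u w
step 6: stack=$ w w u u  input=u u w w $  — match u
step 7: stack=$ w w u  input=u w w $  — match u
step 8: stack=$ w w  input=w w $  — match w
step 9: stack=$ w  input=w $  — match w
Accept reached after 9 steps.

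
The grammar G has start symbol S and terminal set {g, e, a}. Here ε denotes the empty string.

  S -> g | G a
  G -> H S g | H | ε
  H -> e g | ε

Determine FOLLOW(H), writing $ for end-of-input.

FIRST(H): from H->e g we get {e}; from H->ε we get {ε}. So FIRST(H) = {ε, e}.
FIRST(S): from S->g we get {g}; from S->G a we get {a, e, g}. So FIRST(S) = {a, e, g}.
FIRST(G): from G->H S g we get {a, e, g}; from G->H we get {ε, e}; from G->ε we get {ε}. So FIRST(G) = {ε, a, e, g}.
FOLLOW(S) includes $ since S is the start symbol.
FOLLOW(S): in G->H S g, S is followed by g with FIRST {g}. Thus FOLLOW(S) = {$, g}.
FOLLOW(G): in S->G a, G is followed by a with FIRST {a}. Thus FOLLOW(G) = {a}.
FOLLOW(H): in G->H S g, H is followed by S g with FIRST {a, e, g}; in G->H, the suffix after H is empty, so FOLLOW(H) ⊇ FOLLOW(G) = {a}. Thus FOLLOW(H) = {a, e, g}.

{a, e, g}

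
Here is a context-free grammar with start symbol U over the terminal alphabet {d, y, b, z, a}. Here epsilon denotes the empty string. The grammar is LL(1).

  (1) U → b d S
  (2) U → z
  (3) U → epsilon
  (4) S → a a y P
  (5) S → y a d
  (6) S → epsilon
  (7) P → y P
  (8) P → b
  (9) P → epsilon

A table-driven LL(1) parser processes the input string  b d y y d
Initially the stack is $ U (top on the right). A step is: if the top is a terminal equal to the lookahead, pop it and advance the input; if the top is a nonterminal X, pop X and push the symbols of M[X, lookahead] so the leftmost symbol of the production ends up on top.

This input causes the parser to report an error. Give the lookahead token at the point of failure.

     Stack    Input        Action
  1  $ U      b d y y d $  expand U → b d S
  2  $ S d b  b d y y d $  match b
  3  $ S d    d y y d $    match d
  4  $ S      y y d $      expand S → y a d
  5  $ d a y  y y d $      match y
  6  $ d a    y d $        error: top is terminal a but lookahead is y

y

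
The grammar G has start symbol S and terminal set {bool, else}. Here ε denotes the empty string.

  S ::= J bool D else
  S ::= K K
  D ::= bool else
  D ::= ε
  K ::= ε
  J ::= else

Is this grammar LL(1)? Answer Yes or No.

Yes

FIRST(S) = {ε, else}
FIRST(D) = {ε, bool}
FIRST(K) = {ε}
FIRST(J) = {else}
FOLLOW(S) = {$}
FOLLOW(D) = {else}
FOLLOW(K) = {$}
FOLLOW(J) = {bool}
Each cell of M receives at most one production.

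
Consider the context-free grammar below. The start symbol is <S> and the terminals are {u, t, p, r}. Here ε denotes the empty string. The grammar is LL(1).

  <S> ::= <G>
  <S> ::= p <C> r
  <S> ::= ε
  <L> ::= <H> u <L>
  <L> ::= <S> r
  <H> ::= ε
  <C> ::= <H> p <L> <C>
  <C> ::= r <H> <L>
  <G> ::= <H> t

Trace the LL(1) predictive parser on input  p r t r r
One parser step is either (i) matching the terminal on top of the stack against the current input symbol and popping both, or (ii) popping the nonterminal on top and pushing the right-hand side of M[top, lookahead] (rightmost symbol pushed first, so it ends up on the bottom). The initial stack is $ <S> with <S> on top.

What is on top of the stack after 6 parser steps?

<S>

step 1: stack=$ <S>  input=p r t r r $  — expand <S> ::= p <C> r
step 2: stack=$ r <C> p  input=p r t r r $  — match p
step 3: stack=$ r <C>  input=r t r r $  — expand <C> ::= r <H> <L>
step 4: stack=$ r <L> <H> r  input=r t r r $  — match r
step 5: stack=$ r <L> <H>  input=t r r $  — expand <H> ::= ε
step 6: stack=$ r <L>  input=t r r $  — expand <L> ::= <S> r
Stack after step 6: $ r r <S> (top = <S>).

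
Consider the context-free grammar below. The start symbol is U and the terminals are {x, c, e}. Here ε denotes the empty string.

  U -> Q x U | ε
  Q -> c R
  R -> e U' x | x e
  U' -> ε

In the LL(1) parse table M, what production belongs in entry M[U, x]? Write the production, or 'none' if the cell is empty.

FIRST(Q) = {c}
FIRST(R) = {e, x}
FIRST(U') = {ε}
FIRST(U) = {ε, c}  (via Q x U)
FOLLOW(U) includes $ since U is the start symbol.
FOLLOW(U): in U->Q x U, the suffix after U is empty (adds nothing new). Thus FOLLOW(U) = {$}.
For U -> Q x U: FIRST(Q x U) = {c}, so it goes in M[U, t] for t ∈ {c}.
For U -> ε: FIRST(ε) = {ε}, so it goes in M[U, t] for t ∈ {}; since ε ∈ FIRST, also for every t ∈ FOLLOW(U) = {$}.
None of these place a production in M[U, x].

none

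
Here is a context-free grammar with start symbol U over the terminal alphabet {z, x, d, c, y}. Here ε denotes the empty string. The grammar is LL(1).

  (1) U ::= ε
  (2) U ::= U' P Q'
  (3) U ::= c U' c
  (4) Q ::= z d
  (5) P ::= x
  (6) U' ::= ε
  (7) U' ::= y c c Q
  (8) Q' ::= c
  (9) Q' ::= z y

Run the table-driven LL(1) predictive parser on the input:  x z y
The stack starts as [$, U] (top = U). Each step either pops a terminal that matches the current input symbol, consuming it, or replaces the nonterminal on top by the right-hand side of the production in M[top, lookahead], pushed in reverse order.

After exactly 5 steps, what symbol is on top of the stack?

z

step 1: stack=$ U  input=x z y $  — expand U ::= U' P Q'
step 2: stack=$ Q' P U'  input=x z y $  — expand U' ::= ε
step 3: stack=$ Q' P  input=x z y $  — expand P ::= x
step 4: stack=$ Q' x  input=x z y $  — match x
step 5: stack=$ Q'  input=z y $  — expand Q' ::= z y
Stack after step 5: $ y z (top = z).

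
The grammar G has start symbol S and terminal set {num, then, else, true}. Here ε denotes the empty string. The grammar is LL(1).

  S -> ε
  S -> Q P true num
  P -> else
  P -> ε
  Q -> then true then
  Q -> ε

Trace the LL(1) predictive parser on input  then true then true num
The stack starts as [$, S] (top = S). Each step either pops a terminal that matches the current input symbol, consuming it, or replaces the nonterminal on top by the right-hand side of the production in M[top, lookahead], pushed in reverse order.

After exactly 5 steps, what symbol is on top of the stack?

step 1: stack=$ S  input=then true then true num $  — expand S -> Q P true num
step 2: stack=$ num true P Q  input=then true then true num $  — expand Q -> then true then
step 3: stack=$ num true P then true then  input=then true then true num $  — match then
step 4: stack=$ num true P then true  input=true then true num $  — match true
step 5: stack=$ num true P then  input=then true num $  — match then
Stack after step 5: $ num true P (top = P).

P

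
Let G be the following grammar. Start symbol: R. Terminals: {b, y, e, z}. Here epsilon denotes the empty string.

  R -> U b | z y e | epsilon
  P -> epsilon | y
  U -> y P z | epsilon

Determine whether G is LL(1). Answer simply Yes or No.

Yes

FIRST(R) = {epsilon, b, y, z}
FIRST(P) = {epsilon, y}
FIRST(U) = {epsilon, y}
FOLLOW(R) = {$}
FOLLOW(P) = {z}
FOLLOW(U) = {b}
Each cell of M receives at most one production.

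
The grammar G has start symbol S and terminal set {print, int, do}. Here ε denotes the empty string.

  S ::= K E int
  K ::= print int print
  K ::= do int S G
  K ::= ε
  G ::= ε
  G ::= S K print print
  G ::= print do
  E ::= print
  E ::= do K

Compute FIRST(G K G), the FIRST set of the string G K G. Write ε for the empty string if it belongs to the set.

FIRST(K) = {ε, do, print}
FIRST(E) = {do, print}
FIRST(S) = {do, print}  (via K E int)
FIRST(G) = {ε, do, print}  (via S K print print)
FIRST(G K G): take FIRST of each symbol in turn, carrying on past any symbol whose FIRST contains ε; result {ε, do, print}.

{ε, do, print}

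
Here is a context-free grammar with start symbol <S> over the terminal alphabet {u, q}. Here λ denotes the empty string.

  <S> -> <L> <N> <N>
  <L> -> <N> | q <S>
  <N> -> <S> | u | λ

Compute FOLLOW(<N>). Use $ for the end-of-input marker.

{$, q, u}

FIRST(<S>) = {λ, q, u}  (via <L> <N> <N>)
FIRST(<N>) = {λ, q, u}  (via <S>)
FIRST(<L>) = {λ, q, u}  (via <N>)
FOLLOW(<S>) includes $ since <S> is the start symbol.
FOLLOW(<S>): in <L>->q <S>, the suffix after <S> is empty, so FOLLOW(<S>) ⊇ FOLLOW(<L>) = {$, q, u}; in <N>-><S>, the suffix after <S> is empty, so FOLLOW(<S>) ⊇ FOLLOW(<N>) = {$, q, u}. Thus FOLLOW(<S>) = {$, q, u}.
FOLLOW(<L>): in <S>-><L> <N> <N>, <L> is followed by <N> <N> with FIRST {λ, q, u}; in <S>-><L> <N> <N>, the suffix after <L> is nullable, so FOLLOW(<L>) ⊇ FOLLOW(<S>) = {$, q, u}. Thus FOLLOW(<L>) = {$, q, u}.
FOLLOW(<N>): in <S>-><L> <N> <N> (occurrence 1), <N> is followed by <N> with FIRST {λ, q, u}; in <S>-><L> <N> <N> (occurrence 1), the suffix after <N> is nullable, so FOLLOW(<N>) ⊇ FOLLOW(<S>) = {$, q, u}; in <S>-><L> <N> <N> (occurrence 2), the suffix after <N> is empty, so FOLLOW(<N>) ⊇ FOLLOW(<S>) = {$, q, u}; in <L>-><N>, the suffix after <N> is empty, so FOLLOW(<N>) ⊇ FOLLOW(<L>) = {$, q, u}. Thus FOLLOW(<N>) = {$, q, u}.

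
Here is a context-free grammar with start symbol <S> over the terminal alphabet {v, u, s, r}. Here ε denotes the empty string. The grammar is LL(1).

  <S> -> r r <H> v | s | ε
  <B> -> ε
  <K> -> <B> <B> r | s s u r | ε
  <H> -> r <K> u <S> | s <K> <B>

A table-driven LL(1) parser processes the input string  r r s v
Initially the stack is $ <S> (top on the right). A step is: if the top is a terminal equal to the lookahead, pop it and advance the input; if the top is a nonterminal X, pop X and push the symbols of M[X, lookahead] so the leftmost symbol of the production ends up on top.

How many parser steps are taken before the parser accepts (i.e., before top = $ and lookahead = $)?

8

     Stack          Input      Action
  1  $ <S>          r r s v $  expand <S> -> r r <H> v
  2  $ v <H> r r    r r s v $  match r
  3  $ v <H> r      r s v $    match r
  4  $ v <H>        s v $      expand <H> -> s <K> <B>
  5  $ v <B> <K> s  s v $      match s
  6  $ v <B> <K>    v $        expand <K> -> ε
  7  $ v <B>        v $        expand <B> -> ε
  8  $ v            v $        match v
Accept reached after 8 steps.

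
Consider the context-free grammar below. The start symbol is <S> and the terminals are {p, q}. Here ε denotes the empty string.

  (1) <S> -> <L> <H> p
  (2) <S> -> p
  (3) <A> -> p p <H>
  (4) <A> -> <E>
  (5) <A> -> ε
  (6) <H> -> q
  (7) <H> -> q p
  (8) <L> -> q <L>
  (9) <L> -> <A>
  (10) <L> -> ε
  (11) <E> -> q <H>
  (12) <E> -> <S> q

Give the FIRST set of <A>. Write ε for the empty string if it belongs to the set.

{ε, p, q}

FIRST(<H>) = {q}
FIRST(<S>) = {p, q}  (via <L> <H> p)
FIRST(<E>) = {p, q}  (via <S> q)
FIRST(<A>) = {ε, p, q}  (via <E>)
FIRST(<L>) = {ε, p, q}  (via <A>)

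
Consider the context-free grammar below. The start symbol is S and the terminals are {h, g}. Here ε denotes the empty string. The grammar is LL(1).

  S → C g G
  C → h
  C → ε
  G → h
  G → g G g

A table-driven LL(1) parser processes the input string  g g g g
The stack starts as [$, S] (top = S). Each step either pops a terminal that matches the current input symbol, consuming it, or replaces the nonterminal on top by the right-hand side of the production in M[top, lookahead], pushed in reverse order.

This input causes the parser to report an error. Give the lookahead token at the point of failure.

      Stack        Input      Action
   1  $ S          g g g g $  expand S → C g G
   2  $ G g C      g g g g $  expand C → ε
   3  $ G g        g g g g $  match g
   4  $ G          g g g $    expand G → g G g
   5  $ g G g      g g g $    match g
   6  $ g G        g g $      expand G → g G g
   7  $ g g G g    g g $      match g
   8  $ g g G      g $        expand G → g G g
   9  $ g g g G g  g $        match g
  10  $ g g g G    $          error: M[G, $] is empty

$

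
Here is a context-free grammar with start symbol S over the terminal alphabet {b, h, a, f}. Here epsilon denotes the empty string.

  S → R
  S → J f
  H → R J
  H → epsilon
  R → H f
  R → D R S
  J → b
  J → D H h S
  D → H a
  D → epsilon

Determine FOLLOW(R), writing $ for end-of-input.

FIRST(S) = {a, b, f, h}  (via R, J f)
FIRST(H) = {epsilon, a, f}  (via R J)
FIRST(D) = {epsilon, a, f}  (via H a)
FIRST(R) = {a, f}  (via H f, D R S)
FIRST(J) = {a, b, f, h}  (via D H h S)
FOLLOW(S) includes $ since S is the start symbol.
FOLLOW(H): in R→H f, H is followed by f with FIRST {f}; in J→D H h S, H is followed by h S with FIRST {h}; in D→H a, H is followed by a with FIRST {a}. Thus FOLLOW(H) = {a, f, h}.
FOLLOW(J): in S→J f, J is followed by f with FIRST {f}; in H→R J, the suffix after J is empty, so FOLLOW(J) ⊇ FOLLOW(H) = {a, f, h}. Thus FOLLOW(J) = {a, f, h}.
FOLLOW(D): in R→D R S, D is followed by R S with FIRST {a, f}; in J→D H h S, D is followed by H h S with FIRST {a, f, h}. Thus FOLLOW(D) = {a, f, h}.
FOLLOW(S): in R→D R S, the suffix after S is empty, so FOLLOW(S) ⊇ FOLLOW(R) = {$, a, b, f, h}; in J→D H h S, the suffix after S is empty, so FOLLOW(S) ⊇ FOLLOW(J) = {a, f, h}. Thus FOLLOW(S) = {$, a, b, f, h}.
FOLLOW(R): in S→R, the suffix after R is empty, so FOLLOW(R) ⊇ FOLLOW(S) = {$, a, b, f, h}; in H→R J, R is followed by J with FIRST {a, b, f, h}; in R→D R S, R is followed by S with FIRST {a, b, f, h}. Thus FOLLOW(R) = {$, a, b, f, h}.

{$, a, b, f, h}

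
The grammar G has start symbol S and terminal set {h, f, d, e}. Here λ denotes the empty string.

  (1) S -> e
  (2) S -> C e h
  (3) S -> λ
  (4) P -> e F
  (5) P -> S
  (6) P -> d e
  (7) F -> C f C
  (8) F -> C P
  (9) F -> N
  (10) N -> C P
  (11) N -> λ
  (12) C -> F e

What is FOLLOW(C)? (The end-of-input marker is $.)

{d, e, f}

FIRST(S) = {λ, e}  (via C e h)
FIRST(P) = {λ, d, e}  (via S)
FIRST(F) = {λ, e}  (via C f C, C P, N)
FIRST(C) = {e}  (via F e)
FIRST(N) = {λ, e}  (via C P)
FOLLOW(S) includes $ since S is the start symbol.
FOLLOW(S): in P->S, the suffix after S is empty, so FOLLOW(S) ⊇ FOLLOW(P) = {e}. Thus FOLLOW(S) = {$, e}.
FOLLOW(P): in F->C P, the suffix after P is empty, so FOLLOW(P) ⊇ FOLLOW(F) = {e}; in N->C P, the suffix after P is empty, so FOLLOW(P) ⊇ FOLLOW(N) = {e}. Thus FOLLOW(P) = {e}.
FOLLOW(F): in P->e F, the suffix after F is empty, so FOLLOW(F) ⊇ FOLLOW(P) = {e}; in C->F e, F is followed by e with FIRST {e}. Thus FOLLOW(F) = {e}.
FOLLOW(N): in F->N, the suffix after N is empty, so FOLLOW(N) ⊇ FOLLOW(F) = {e}. Thus FOLLOW(N) = {e}.
FOLLOW(C): in S->C e h, C is followed by e h with FIRST {e}; in F->C f C (occurrence 1), C is followed by f C with FIRST {f}; in F->C f C (occurrence 2), the suffix after C is empty, so FOLLOW(C) ⊇ FOLLOW(F) = {e}; in F->C P, C is followed by P with FIRST {λ, d, e}; in F->C P, the suffix after C is nullable, so FOLLOW(C) ⊇ FOLLOW(F) = {e}; in N->C P, C is followed by P with FIRST {λ, d, e}; in N->C P, the suffix after C is nullable, so FOLLOW(C) ⊇ FOLLOW(N) = {e}. Thus FOLLOW(C) = {d, e, f}.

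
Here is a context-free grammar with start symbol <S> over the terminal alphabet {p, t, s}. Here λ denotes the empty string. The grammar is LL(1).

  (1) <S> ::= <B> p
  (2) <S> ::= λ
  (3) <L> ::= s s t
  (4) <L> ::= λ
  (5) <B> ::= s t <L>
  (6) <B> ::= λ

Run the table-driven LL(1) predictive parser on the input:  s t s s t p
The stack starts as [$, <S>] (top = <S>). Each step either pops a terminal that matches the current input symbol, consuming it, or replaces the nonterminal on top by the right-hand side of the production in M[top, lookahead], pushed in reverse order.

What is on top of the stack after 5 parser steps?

s

step 1: stack=$ <S>  input=s t s s t p $  — expand <S> ::= <B> p
step 2: stack=$ p <B>  input=s t s s t p $  — expand <B> ::= s t <L>
step 3: stack=$ p <L> t s  input=s t s s t p $  — match s
step 4: stack=$ p <L> t  input=t s s t p $  — match t
step 5: stack=$ p <L>  input=s s t p $  — expand <L> ::= s s t
Stack after step 5: $ p t s s (top = s).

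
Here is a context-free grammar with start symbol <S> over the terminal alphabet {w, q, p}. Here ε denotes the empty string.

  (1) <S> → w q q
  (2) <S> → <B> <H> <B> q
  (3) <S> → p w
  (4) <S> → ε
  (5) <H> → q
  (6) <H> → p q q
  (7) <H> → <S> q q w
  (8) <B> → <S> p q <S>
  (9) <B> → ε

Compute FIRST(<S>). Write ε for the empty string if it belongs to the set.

{ε, p, q, w}

FIRST(<S>): from <S>→w q q we get {w}; from <S>→<B> <H> <B> q we get {p, q, w}; from <S>→p w we get {p}; from <S>→ε we get {ε}. So FIRST(<S>) = {ε, p, q, w}.
FIRST(<H>): from <H>→q we get {q}; from <H>→p q q we get {p}; from <H>→<S> q q w we get {p, q, w}. So FIRST(<H>) = {p, q, w}.
FIRST(<B>): from <B>→<S> p q <S> we get {p, q, w}; from <B>→ε we get {ε}. So FIRST(<B>) = {ε, p, q, w}.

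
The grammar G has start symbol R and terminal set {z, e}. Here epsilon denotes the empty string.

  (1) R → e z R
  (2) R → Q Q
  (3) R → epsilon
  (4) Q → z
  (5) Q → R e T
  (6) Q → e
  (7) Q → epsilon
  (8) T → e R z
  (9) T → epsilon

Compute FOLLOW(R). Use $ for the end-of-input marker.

{$, e, z}

FIRST(T): from T→e R z we get {e}; from T→epsilon we get {epsilon}. So FIRST(T) = {epsilon, e}.
FIRST(R): from R→e z R we get {e}; from R→Q Q we get {epsilon, e, z}; from R→epsilon we get {epsilon}. So FIRST(R) = {epsilon, e, z}.
FIRST(Q): from Q→z we get {z}; from Q→R e T we get {e, z}; from Q→e we get {e}; from Q→epsilon we get {epsilon}. So FIRST(Q) = {epsilon, e, z}.
FOLLOW(R) includes $ since R is the start symbol.
FOLLOW(R): in R→e z R, the suffix after R is empty (adds nothing new); in Q→R e T, R is followed by e T with FIRST {e}; in T→e R z, R is followed by z with FIRST {z}. Thus FOLLOW(R) = {$, e, z}.
FOLLOW(Q): in R→Q Q (occurrence 1), Q is followed by Q with FIRST {epsilon, e, z}; in R→Q Q (occurrence 1), the suffix after Q is nullable, so FOLLOW(Q) ⊇ FOLLOW(R) = {$, e, z}; in R→Q Q (occurrence 2), the suffix after Q is empty, so FOLLOW(Q) ⊇ FOLLOW(R) = {$, e, z}. Thus FOLLOW(Q) = {$, e, z}.
FOLLOW(T): in Q→R e T, the suffix after T is empty, so FOLLOW(T) ⊇ FOLLOW(Q) = {$, e, z}. Thus FOLLOW(T) = {$, e, z}.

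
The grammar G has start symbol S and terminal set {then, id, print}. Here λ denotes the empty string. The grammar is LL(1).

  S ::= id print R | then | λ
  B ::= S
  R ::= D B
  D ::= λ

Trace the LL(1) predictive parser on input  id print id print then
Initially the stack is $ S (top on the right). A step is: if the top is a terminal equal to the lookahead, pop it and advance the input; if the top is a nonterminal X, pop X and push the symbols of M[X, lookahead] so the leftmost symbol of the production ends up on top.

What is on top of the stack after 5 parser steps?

step 1: stack=$ S  input=id print id print then $  — expand S ::= id print R
step 2: stack=$ R print id  input=id print id print then $  — match id
step 3: stack=$ R print  input=print id print then $  — match print
step 4: stack=$ R  input=id print then $  — expand R ::= D B
step 5: stack=$ B D  input=id print then $  — expand D ::= λ
Stack after step 5: $ B (top = B).

B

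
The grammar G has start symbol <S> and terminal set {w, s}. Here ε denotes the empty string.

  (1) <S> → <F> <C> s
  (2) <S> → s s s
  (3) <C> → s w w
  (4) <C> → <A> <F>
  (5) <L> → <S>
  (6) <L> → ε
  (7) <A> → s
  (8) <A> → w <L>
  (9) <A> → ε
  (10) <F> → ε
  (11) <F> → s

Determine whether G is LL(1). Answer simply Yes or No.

FIRST(<S>) = {s, w}
FIRST(<C>) = {ε, s, w}
FIRST(<L>) = {ε, s, w}
FIRST(<A>) = {ε, s, w}
FIRST(<F>) = {ε, s}
FOLLOW(<S>) = {$, s}
FOLLOW(<C>) = {s}
FOLLOW(<L>) = {s}
FOLLOW(<A>) = {s}
FOLLOW(<F>) = {s, w}
Cell M[<A>, s] receives both <A> → s and <A> → ε — the grammar is not LL(1).

No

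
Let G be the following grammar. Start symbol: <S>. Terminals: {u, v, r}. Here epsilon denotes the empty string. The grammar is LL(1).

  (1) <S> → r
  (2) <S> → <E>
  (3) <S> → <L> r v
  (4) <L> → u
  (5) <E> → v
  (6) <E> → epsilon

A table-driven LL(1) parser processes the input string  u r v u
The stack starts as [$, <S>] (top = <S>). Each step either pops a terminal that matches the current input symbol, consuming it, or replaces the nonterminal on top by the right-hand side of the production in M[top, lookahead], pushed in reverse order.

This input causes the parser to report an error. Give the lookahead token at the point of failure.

step 1: stack=$ <S>  input=u r v u $  — expand <S> → <L> r v
step 2: stack=$ v r <L>  input=u r v u $  — expand <L> → u
step 3: stack=$ v r u  input=u r v u $  — match u
step 4: stack=$ v r  input=r v u $  — match r
step 5: stack=$ v  input=v u $  — match v
step 6: stack=$  input=u $  — error: stack empty but input remains

u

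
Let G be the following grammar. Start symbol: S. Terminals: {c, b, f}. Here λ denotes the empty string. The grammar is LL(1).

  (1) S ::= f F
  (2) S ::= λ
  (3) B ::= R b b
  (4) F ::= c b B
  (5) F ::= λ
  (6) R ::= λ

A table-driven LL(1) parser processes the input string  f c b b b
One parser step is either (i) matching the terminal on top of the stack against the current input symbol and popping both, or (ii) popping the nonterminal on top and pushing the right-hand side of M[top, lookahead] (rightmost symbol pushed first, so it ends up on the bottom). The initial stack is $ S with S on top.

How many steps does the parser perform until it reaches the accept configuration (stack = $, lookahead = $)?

     Stack    Input        Action
  1  $ S      f c b b b $  expand S ::= f F
  2  $ F f    f c b b b $  match f
  3  $ F      c b b b $    expand F ::= c b B
  4  $ B b c  c b b b $    match c
  5  $ B b    b b b $      match b
  6  $ B      b b $        expand B ::= R b b
  7  $ b b R  b b $        expand R ::= λ
  8  $ b b    b b $        match b
  9  $ b      b $          match b
Accept reached after 9 steps.

9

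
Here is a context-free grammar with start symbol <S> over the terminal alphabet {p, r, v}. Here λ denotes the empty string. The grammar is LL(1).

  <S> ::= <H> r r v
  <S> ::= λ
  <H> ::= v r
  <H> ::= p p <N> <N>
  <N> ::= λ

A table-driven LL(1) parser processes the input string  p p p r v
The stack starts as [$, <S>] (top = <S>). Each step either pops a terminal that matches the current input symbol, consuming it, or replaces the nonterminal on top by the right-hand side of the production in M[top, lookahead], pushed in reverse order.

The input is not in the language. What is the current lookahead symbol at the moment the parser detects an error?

p

     Stack                Input        Action
  1  $ <S>                p p p r v $  expand <S> ::= <H> r r v
  2  $ v r r <H>          p p p r v $  expand <H> ::= p p <N> <N>
  3  $ v r r <N> <N> p p  p p p r v $  match p
  4  $ v r r <N> <N> p    p p r v $    match p
  5  $ v r r <N> <N>      p r v $      error: M[<N>, p] is empty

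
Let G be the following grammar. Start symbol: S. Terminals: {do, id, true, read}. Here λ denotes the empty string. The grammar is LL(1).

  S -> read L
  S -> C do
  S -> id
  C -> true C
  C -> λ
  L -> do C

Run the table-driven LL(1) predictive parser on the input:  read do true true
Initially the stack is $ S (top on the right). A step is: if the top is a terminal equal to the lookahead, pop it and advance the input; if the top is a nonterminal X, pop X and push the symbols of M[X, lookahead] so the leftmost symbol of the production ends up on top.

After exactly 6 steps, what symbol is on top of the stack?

step 1: stack=$ S  input=read do true true $  — expand S -> read L
step 2: stack=$ L read  input=read do true true $  — match read
step 3: stack=$ L  input=do true true $  — expand L -> do C
step 4: stack=$ C do  input=do true true $  — match do
step 5: stack=$ C  input=true true $  — expand C -> true C
step 6: stack=$ C true  input=true true $  — match true
Stack after step 6: $ C (top = C).

C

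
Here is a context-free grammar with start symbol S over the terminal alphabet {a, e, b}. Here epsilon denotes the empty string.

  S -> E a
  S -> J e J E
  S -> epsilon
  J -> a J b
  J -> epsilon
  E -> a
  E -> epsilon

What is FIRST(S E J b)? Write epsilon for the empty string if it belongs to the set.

{a, b, e}

FIRST(J) = {epsilon, a}
FIRST(E) = {epsilon, a}
FIRST(S) = {epsilon, a, e}  (via E a, J e J E)
FIRST(S E J b): take FIRST of each symbol in turn, carrying on past any symbol whose FIRST contains epsilon; result {a, b, e}.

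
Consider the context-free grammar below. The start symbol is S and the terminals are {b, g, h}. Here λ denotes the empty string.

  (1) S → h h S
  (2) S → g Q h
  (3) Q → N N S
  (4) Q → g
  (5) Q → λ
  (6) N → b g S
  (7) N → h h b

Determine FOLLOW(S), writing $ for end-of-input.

{$, b, g, h}

FIRST(S): from S→h h S we get {h}; from S→g Q h we get {g}. So FIRST(S) = {g, h}.
FIRST(N): from N→b g S we get {b}; from N→h h b we get {h}. So FIRST(N) = {b, h}.
FIRST(Q): from Q→N N S we get {b, h}; from Q→g we get {g}; from Q→λ we get {λ}. So FIRST(Q) = {λ, b, g, h}.
FOLLOW(S) includes $ since S is the start symbol.
FOLLOW(Q): in S→g Q h, Q is followed by h with FIRST {h}. Thus FOLLOW(Q) = {h}.
FOLLOW(N): in Q→N N S (occurrence 1), N is followed by N S with FIRST {b, h}; in Q→N N S (occurrence 2), N is followed by S with FIRST {g, h}. Thus FOLLOW(N) = {b, g, h}.
FOLLOW(S): in S→h h S, the suffix after S is empty (adds nothing new); in Q→N N S, the suffix after S is empty, so FOLLOW(S) ⊇ FOLLOW(Q) = {h}; in N→b g S, the suffix after S is empty, so FOLLOW(S) ⊇ FOLLOW(N) = {b, g, h}. Thus FOLLOW(S) = {$, b, g, h}.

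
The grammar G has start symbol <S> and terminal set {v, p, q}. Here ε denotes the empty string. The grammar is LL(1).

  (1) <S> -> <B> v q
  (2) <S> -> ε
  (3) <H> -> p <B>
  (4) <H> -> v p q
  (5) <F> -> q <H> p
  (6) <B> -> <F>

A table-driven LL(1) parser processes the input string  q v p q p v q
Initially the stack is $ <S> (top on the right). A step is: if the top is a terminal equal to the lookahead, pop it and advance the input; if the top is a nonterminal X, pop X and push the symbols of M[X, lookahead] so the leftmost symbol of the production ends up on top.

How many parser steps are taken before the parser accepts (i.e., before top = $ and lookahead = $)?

      Stack          Input            Action
   1  $ <S>          q v p q p v q $  expand <S> -> <B> v q
   2  $ q v <B>      q v p q p v q $  expand <B> -> <F>
   3  $ q v <F>      q v p q p v q $  expand <F> -> q <H> p
   4  $ q v p <H> q  q v p q p v q $  match q
   5  $ q v p <H>    v p q p v q $    expand <H> -> v p q
   6  $ q v p q p v  v p q p v q $    match v
   7  $ q v p q p    p q p v q $      match p
   8  $ q v p q      q p v q $        match q
   9  $ q v p        p v q $          match p
  10  $ q v          v q $            match v
  11  $ q            q $              match q
Accept reached after 11 steps.

11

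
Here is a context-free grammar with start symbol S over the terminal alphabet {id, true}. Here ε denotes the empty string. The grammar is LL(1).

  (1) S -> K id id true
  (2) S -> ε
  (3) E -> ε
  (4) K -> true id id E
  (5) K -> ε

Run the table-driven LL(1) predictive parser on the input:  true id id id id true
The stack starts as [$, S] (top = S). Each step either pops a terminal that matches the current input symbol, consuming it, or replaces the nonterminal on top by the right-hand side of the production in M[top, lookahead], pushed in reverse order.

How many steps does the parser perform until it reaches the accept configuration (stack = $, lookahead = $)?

     Stack                      Input                    Action
  1  $ S                        true id id id id true $  expand S -> K id id true
  2  $ true id id K             true id id id id true $  expand K -> true id id E
  3  $ true id id E id id true  true id id id id true $  match true
  4  $ true id id E id id       id id id id true $       match id
  5  $ true id id E id          id id id true $          match id
  6  $ true id id E             id id true $             expand E -> ε
  7  $ true id id               id id true $             match id
  8  $ true id                  id true $                match id
  9  $ true                     true $                   match true
Accept reached after 9 steps.

9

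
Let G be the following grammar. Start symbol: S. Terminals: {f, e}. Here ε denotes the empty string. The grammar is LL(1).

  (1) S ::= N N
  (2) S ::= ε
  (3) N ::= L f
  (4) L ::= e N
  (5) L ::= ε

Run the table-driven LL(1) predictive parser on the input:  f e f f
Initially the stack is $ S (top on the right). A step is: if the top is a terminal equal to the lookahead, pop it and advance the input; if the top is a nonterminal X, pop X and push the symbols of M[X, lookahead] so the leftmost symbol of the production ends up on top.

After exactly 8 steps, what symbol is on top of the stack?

L

     Stack    Input      Action
  1  $ S      f e f f $  expand S ::= N N
  2  $ N N    f e f f $  expand N ::= L f
  3  $ N f L  f e f f $  expand L ::= ε
  4  $ N f    f e f f $  match f
  5  $ N      e f f $    expand N ::= L f
  6  $ f L    e f f $    expand L ::= e N
  7  $ f N e  e f f $    match e
  8  $ f N    f f $      expand N ::= L f
Stack after step 8: $ f f L (top = L).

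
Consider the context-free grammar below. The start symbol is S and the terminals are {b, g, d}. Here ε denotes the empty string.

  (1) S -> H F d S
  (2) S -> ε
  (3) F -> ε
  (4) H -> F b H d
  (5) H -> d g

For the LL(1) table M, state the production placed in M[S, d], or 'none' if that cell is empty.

FIRST(F) = {ε}
FIRST(H) = {b, d}  (via F b H d)
FIRST(S) = {ε, b, d}  (via H F d S)
FOLLOW(S) includes $ since S is the start symbol.
FOLLOW(S): in S->H F d S, the suffix after S is empty (adds nothing new). Thus FOLLOW(S) = {$}.
For S -> H F d S: FIRST(H F d S) = {b, d}, so it goes in M[S, t] for t ∈ {b, d}.
For S -> ε: FIRST(ε) = {ε}, so it goes in M[S, t] for t ∈ {}; since ε ∈ FIRST, also for every t ∈ FOLLOW(S) = {$}.

S -> H F d S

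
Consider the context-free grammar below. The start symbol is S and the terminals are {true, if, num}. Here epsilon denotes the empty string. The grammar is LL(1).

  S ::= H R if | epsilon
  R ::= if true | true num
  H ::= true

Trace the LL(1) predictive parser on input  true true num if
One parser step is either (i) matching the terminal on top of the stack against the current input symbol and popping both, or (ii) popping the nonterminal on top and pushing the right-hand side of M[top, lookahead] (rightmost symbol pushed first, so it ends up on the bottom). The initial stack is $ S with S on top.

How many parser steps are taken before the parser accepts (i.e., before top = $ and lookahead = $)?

step 1: stack=$ S  input=true true num if $  — expand S ::= H R if
step 2: stack=$ if R H  input=true true num if $  — expand H ::= true
step 3: stack=$ if R true  input=true true num if $  — match true
step 4: stack=$ if R  input=true num if $  — expand R ::= true num
step 5: stack=$ if num true  input=true num if $  — match true
step 6: stack=$ if num  input=num if $  — match num
step 7: stack=$ if  input=if $  — match if
Accept reached after 7 steps.

7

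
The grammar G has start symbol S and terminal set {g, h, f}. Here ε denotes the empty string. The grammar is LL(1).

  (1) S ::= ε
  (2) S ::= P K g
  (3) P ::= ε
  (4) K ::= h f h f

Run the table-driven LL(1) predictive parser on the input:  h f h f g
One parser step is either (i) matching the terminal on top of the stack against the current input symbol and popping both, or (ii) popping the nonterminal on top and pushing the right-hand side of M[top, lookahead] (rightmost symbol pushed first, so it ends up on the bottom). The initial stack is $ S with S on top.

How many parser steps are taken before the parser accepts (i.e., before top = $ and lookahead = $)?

8

     Stack        Input        Action
  1  $ S          h f h f g $  expand S ::= P K g
  2  $ g K P      h f h f g $  expand P ::= ε
  3  $ g K        h f h f g $  expand K ::= h f h f
  4  $ g f h f h  h f h f g $  match h
  5  $ g f h f    f h f g $    match f
  6  $ g f h      h f g $      match h
  7  $ g f        f g $        match f
  8  $ g          g $          match g
Accept reached after 8 steps.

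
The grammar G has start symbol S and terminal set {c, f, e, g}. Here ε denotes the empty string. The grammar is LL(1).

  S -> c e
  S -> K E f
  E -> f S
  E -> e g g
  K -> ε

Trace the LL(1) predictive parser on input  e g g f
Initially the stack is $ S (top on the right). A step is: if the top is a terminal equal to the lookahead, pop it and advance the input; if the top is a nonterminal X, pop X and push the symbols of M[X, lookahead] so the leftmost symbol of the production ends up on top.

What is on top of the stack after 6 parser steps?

f

     Stack      Input      Action
  1  $ S        e g g f $  expand S -> K E f
  2  $ f E K    e g g f $  expand K -> ε
  3  $ f E      e g g f $  expand E -> e g g
  4  $ f g g e  e g g f $  match e
  5  $ f g g    g g f $    match g
  6  $ f g      g f $      match g
Stack after step 6: $ f (top = f).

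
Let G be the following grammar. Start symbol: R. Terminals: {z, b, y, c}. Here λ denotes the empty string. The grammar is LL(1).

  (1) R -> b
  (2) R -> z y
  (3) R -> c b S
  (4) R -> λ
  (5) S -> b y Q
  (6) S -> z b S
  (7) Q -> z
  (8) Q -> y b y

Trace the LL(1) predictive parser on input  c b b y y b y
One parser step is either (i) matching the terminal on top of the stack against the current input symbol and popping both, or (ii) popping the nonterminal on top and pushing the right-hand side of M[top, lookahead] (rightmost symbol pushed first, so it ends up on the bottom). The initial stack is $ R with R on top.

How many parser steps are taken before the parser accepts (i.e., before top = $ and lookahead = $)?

10

step 1: stack=$ R  input=c b b y y b y $  — expand R -> c b S
step 2: stack=$ S b c  input=c b b y y b y $  — match c
step 3: stack=$ S b  input=b b y y b y $  — match b
step 4: stack=$ S  input=b y y b y $  — expand S -> b y Q
step 5: stack=$ Q y b  input=b y y b y $  — match b
step 6: stack=$ Q y  input=y y b y $  — match y
step 7: stack=$ Q  input=y b y $  — expand Q -> y b y
step 8: stack=$ y b y  input=y b y $  — match y
step 9: stack=$ y b  input=b y $  — match b
step 10: stack=$ y  input=y $  — match y
Accept reached after 10 steps.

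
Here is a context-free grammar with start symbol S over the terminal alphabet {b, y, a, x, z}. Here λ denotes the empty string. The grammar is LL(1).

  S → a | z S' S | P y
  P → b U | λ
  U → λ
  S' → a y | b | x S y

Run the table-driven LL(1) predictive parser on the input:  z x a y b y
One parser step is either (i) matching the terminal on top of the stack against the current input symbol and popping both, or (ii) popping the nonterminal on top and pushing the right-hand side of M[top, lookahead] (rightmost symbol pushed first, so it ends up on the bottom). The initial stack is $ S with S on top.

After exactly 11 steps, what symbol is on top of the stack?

y

      Stack      Input          Action
   1  $ S        z x a y b y $  expand S → z S' S
   2  $ S S' z   z x a y b y $  match z
   3  $ S S'     x a y b y $    expand S' → x S y
   4  $ S y S x  x a y b y $    match x
   5  $ S y S    a y b y $      expand S → a
   6  $ S y a    a y b y $      match a
   7  $ S y      y b y $        match y
   8  $ S        b y $          expand S → P y
   9  $ y P      b y $          expand P → b U
  10  $ y U b    b y $          match b
  11  $ y U      y $            expand U → λ
Stack after step 11: $ y (top = y).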